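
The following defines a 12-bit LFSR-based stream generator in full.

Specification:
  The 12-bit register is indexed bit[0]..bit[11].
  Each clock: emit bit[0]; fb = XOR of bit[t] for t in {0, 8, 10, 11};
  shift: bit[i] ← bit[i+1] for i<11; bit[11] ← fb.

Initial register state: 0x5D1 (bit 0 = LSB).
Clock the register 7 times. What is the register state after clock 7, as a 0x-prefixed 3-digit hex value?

reg_0 = 0x5D1
clock 1: out=1, reg = 0xAE8
clock 2: out=0, reg = 0xD74
clock 3: out=0, reg = 0xEBA
clock 4: out=0, reg = 0x75D
clock 5: out=1, reg = 0xBAE
clock 6: out=0, reg = 0x5D7
clock 7: out=1, reg = 0xAEB

0xAEB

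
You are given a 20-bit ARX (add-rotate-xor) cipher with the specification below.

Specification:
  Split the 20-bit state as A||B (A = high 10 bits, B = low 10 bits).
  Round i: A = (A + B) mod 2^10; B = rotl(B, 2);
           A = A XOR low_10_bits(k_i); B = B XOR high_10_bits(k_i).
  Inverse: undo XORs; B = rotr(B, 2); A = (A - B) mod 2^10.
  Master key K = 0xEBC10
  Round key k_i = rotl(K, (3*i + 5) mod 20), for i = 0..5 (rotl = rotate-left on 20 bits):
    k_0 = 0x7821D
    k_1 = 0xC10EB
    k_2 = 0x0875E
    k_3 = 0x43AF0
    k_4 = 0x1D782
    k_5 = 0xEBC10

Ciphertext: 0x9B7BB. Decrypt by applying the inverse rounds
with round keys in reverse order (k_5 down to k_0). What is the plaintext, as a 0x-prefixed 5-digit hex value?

s_0 = ciphertext = 0x9B7BB
s_1 = InvRound(s_0, k_5) = 0x9E005
s_2 = InvRound(s_1, k_4) = 0x7781C
s_3 = InvRound(s_2, k_3) = 0x3AA44
s_4 = InvRound(s_3, k_2) = 0x86D99
s_5 = InvRound(s_4, k_1) = 0x525A7
s_6 = InvRound(s_5, k_0) = 0x10F11

0x10F11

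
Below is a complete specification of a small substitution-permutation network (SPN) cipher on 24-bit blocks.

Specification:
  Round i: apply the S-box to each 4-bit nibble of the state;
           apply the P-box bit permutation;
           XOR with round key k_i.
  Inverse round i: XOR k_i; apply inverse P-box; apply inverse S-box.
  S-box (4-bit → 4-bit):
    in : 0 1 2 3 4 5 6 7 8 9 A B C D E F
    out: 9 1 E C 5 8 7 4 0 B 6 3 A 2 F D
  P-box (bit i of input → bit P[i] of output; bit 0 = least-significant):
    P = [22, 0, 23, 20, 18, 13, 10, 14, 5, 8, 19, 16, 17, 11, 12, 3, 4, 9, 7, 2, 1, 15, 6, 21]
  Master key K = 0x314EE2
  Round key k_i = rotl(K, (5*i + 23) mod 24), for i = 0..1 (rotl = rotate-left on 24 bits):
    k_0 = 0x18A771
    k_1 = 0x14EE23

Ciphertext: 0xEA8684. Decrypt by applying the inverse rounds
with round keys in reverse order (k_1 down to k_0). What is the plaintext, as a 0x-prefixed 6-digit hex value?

s_0 = ciphertext = 0xEA8684
s_1 = InvRound(s_0, k_1) = 0x03B49E
s_2 = InvRound(s_1, k_0) = 0x42FE8C

0x42FE8C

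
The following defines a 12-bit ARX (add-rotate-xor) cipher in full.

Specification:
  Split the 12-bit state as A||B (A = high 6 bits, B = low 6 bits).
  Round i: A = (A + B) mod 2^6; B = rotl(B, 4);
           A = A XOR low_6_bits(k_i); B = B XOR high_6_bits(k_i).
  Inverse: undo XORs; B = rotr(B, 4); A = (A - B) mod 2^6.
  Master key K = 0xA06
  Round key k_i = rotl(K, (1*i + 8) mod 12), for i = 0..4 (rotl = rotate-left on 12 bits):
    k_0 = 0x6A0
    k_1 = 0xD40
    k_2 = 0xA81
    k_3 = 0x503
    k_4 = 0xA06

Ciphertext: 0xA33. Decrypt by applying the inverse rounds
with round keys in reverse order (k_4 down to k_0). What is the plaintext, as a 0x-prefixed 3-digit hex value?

s_0 = ciphertext = 0xA33
s_1 = InvRound(s_0, k_4) = 0x06D
s_2 = InvRound(s_1, k_3) = 0x6E7
s_3 = InvRound(s_2, k_2) = 0x9B4
s_4 = InvRound(s_3, k_1) = 0x884
s_5 = InvRound(s_4, k_0) = 0x279

0x279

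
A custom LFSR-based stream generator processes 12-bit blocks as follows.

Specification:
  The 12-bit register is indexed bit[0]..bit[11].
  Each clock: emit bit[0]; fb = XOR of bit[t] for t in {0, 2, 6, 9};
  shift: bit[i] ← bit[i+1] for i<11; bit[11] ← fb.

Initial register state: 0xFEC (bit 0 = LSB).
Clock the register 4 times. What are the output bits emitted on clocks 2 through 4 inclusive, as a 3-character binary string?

011

reg_0 = 0xFEC
clock 1: out=0, reg = 0xFF6
clock 2: out=0, reg = 0xFFB
clock 3: out=1, reg = 0xFFD
clock 4: out=1, reg = 0x7FE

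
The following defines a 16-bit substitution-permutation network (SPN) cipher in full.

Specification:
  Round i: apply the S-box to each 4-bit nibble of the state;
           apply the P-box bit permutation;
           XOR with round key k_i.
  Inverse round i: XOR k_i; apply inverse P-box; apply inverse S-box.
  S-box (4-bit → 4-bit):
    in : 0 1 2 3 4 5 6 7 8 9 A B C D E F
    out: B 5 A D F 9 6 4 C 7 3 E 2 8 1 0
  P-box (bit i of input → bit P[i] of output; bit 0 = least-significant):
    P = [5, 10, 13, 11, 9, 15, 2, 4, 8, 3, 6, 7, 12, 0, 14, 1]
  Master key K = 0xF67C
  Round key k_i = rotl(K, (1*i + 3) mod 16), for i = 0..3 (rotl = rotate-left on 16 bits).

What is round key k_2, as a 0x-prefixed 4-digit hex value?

0xCF9E

K = 0xF67C
k_0 = rotl(K, (1*0+3) mod 16) = rotl(K, 3) = 0xB3E7
k_1 = rotl(K, (1*1+3) mod 16) = rotl(K, 4) = 0x67CF
k_2 = rotl(K, (1*2+3) mod 16) = rotl(K, 5) = 0xCF9E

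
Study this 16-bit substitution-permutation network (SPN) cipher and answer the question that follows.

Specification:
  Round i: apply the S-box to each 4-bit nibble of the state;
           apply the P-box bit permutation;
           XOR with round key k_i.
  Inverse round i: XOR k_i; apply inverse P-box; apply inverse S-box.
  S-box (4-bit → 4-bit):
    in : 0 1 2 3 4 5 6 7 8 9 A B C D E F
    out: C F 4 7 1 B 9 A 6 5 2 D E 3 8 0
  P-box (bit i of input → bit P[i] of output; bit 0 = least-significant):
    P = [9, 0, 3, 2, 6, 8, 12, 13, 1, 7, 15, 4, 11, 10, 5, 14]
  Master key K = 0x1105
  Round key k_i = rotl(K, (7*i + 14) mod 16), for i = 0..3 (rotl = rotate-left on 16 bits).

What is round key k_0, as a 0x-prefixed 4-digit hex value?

K = 0x1105
k_0 = rotl(K, (7*0+14) mod 16) = rotl(K, 14) = 0x4441

0x4441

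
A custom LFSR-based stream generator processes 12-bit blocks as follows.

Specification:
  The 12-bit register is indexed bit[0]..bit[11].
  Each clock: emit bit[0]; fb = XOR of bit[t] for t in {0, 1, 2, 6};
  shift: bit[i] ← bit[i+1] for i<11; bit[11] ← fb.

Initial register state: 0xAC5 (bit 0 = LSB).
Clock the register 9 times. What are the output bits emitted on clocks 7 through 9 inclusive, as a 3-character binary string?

110

reg_0 = 0xAC5
clock 1: out=1, reg = 0xD62
clock 2: out=0, reg = 0x6B1
clock 3: out=1, reg = 0xB58
clock 4: out=0, reg = 0xDAC
clock 5: out=0, reg = 0xED6
clock 6: out=0, reg = 0xF6B
clock 7: out=1, reg = 0xFB5
clock 8: out=1, reg = 0x7DA
clock 9: out=0, reg = 0x3ED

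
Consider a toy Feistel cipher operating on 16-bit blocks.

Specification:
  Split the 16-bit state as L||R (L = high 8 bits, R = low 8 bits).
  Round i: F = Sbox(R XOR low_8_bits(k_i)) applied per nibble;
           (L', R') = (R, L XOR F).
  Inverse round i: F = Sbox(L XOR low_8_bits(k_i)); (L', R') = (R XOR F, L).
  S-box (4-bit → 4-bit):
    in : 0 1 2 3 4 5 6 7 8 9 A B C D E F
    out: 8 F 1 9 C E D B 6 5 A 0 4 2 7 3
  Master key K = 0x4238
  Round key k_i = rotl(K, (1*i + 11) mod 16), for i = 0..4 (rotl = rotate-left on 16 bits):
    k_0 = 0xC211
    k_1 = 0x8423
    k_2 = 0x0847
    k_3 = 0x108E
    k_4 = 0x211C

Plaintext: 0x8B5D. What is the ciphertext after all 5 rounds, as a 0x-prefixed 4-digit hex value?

0xE43E

s_0 = plaintext = 0x8B5D
s_1 = Round(s_0, k_0) = 0x5D4F
s_2 = Round(s_1, k_1) = 0x4F89
s_3 = Round(s_2, k_2) = 0x8908
s_4 = Round(s_3, k_3) = 0x08E4
s_5 = Round(s_4, k_4) = 0xE43E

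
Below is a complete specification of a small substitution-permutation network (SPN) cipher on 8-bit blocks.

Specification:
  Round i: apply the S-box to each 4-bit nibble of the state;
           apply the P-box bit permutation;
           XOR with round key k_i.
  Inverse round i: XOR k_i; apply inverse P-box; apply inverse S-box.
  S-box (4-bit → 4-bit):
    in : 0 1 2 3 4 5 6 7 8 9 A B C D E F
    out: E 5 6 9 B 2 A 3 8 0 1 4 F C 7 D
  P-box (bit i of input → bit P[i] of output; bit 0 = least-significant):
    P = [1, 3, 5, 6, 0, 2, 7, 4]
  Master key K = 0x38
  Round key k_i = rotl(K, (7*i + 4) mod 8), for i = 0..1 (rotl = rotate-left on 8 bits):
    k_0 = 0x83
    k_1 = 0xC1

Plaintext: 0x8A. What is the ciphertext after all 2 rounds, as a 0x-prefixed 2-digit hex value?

s_0 = plaintext = 0x8A
s_1 = Round(s_0, k_0) = 0x91
s_2 = Round(s_1, k_1) = 0xE3

0xE3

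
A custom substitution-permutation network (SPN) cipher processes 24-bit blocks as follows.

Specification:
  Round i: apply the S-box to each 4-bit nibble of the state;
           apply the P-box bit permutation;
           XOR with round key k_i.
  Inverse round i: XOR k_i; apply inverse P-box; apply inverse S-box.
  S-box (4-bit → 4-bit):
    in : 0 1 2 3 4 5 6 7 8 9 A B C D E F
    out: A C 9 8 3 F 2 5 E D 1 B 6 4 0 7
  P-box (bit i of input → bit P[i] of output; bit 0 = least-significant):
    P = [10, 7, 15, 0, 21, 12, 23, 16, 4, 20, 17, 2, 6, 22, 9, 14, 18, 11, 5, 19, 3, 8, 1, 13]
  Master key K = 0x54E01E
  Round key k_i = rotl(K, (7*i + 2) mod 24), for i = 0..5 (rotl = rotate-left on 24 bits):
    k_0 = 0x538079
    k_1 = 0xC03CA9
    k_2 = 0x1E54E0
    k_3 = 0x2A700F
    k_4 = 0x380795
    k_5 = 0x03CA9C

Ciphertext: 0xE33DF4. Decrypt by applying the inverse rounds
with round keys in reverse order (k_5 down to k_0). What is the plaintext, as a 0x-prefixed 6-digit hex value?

s_0 = ciphertext = 0xE33DF4
s_1 = InvRound(s_0, k_5) = 0xBD5EF7
s_2 = InvRound(s_1, k_4) = 0xCF2E8E
s_3 = InvRound(s_2, k_3) = 0xE48E5B
s_4 = InvRound(s_3, k_2) = 0x788FF8
s_5 = InvRound(s_4, k_1) = 0x0374F1
s_6 = InvRound(s_5, k_0) = 0x2E066F

0x2E066F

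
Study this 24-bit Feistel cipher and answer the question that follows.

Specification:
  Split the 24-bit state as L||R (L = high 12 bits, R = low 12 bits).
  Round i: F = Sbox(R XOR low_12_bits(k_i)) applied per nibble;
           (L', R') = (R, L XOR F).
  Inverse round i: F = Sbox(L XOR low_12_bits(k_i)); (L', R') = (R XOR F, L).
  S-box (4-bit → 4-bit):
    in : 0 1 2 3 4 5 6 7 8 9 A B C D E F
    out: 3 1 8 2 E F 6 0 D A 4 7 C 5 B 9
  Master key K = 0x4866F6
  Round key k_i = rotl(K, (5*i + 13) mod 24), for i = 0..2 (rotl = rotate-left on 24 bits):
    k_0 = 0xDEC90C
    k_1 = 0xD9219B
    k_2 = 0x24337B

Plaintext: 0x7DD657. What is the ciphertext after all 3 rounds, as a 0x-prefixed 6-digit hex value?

s_0 = plaintext = 0x7DD657
s_1 = Round(s_0, k_0) = 0x657E2A
s_2 = Round(s_1, k_1) = 0xE2AF26
s_3 = Round(s_2, k_2) = 0xF262DF

0xF262DF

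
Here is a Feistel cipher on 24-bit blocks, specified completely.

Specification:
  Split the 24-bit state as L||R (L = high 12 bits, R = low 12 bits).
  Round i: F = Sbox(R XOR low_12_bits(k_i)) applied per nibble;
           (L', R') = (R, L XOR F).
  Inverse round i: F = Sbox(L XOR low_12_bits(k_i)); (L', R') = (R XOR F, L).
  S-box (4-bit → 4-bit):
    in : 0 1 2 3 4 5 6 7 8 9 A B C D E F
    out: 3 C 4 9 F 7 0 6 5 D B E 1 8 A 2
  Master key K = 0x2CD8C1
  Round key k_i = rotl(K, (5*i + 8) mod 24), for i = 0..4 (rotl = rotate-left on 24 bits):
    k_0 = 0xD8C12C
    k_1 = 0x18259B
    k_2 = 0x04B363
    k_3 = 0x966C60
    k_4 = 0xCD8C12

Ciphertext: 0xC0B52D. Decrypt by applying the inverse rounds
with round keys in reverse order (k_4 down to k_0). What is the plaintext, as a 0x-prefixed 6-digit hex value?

0xFF76FF

s_0 = ciphertext = 0xC0B52D
s_1 = InvRound(s_0, k_4) = 0x6E0C0B
s_2 = InvRound(s_1, k_3) = 0x7586E0
s_3 = InvRound(s_2, k_2) = 0x97E758
s_4 = InvRound(s_3, k_1) = 0x6FF97E
s_5 = InvRound(s_4, k_0) = 0xFF76FF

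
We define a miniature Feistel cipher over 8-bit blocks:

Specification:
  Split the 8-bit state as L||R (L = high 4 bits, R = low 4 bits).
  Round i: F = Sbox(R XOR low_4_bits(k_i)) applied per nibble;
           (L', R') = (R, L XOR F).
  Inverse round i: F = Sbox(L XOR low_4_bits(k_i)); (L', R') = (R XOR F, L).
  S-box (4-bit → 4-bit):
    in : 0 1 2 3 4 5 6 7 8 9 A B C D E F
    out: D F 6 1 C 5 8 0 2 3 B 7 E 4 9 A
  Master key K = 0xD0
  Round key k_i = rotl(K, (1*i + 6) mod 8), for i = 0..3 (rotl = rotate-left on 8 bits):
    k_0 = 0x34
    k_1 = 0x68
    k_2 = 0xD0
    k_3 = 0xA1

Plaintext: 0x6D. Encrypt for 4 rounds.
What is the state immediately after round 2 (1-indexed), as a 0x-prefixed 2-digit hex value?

s_0 = plaintext = 0x6D
s_1 = Round(s_0, k_0) = 0xD5
s_2 = Round(s_1, k_1) = 0x59
s_3 = Round(s_2, k_2) = 0x96
s_4 = Round(s_3, k_3) = 0x69

0x59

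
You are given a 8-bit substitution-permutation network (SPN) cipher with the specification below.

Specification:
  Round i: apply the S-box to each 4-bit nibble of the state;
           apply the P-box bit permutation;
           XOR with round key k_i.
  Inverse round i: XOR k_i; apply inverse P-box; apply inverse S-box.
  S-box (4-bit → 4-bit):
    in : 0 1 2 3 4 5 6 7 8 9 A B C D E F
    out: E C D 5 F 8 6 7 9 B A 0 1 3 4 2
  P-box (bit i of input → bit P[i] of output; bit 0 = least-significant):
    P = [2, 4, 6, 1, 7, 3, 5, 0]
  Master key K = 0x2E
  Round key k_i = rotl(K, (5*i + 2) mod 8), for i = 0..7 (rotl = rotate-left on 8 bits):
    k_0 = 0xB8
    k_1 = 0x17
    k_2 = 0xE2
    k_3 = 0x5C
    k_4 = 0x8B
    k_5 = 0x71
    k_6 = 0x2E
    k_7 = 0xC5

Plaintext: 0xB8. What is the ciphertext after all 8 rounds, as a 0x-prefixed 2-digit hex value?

0x55

s_0 = plaintext = 0xB8
s_1 = Round(s_0, k_0) = 0xBE
s_2 = Round(s_1, k_1) = 0x57
s_3 = Round(s_2, k_2) = 0xB7
s_4 = Round(s_3, k_3) = 0x08
s_5 = Round(s_4, k_4) = 0xA4
s_6 = Round(s_5, k_5) = 0x2E
s_7 = Round(s_6, k_6) = 0xCF
s_8 = Round(s_7, k_7) = 0x55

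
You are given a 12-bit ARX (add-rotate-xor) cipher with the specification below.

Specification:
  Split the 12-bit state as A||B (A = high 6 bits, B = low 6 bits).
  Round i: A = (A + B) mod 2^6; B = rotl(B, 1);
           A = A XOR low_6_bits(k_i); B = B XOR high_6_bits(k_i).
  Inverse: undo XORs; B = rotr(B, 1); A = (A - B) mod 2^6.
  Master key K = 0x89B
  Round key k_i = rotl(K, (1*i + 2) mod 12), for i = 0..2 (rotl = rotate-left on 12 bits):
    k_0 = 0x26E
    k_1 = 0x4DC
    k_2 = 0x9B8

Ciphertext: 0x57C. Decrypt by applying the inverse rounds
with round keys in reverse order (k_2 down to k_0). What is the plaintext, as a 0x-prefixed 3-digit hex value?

0x003

s_0 = ciphertext = 0x57C
s_1 = InvRound(s_0, k_2) = 0x80D
s_2 = InvRound(s_1, k_1) = 0xB4F
s_3 = InvRound(s_2, k_0) = 0x003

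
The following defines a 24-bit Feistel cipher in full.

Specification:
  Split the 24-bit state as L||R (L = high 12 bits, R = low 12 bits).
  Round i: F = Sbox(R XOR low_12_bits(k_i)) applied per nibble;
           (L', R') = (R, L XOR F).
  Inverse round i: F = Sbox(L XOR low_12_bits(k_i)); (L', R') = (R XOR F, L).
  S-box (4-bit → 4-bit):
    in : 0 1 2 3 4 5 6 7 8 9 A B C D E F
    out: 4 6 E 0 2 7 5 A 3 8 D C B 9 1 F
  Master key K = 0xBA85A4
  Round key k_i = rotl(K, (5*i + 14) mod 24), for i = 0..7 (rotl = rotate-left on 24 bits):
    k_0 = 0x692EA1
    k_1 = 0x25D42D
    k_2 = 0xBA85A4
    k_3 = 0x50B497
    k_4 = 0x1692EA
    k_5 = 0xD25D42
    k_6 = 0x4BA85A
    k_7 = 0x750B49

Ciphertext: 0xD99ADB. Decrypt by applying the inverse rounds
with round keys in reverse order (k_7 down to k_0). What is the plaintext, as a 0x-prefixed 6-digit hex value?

s_0 = ciphertext = 0xD99ADB
s_1 = InvRound(s_0, k_7) = 0xF4FD99
s_2 = InvRound(s_1, k_6) = 0x7FEF4F
s_3 = InvRound(s_2, k_5) = 0x2847FE
s_4 = InvRound(s_3, k_4) = 0x3AF284
s_5 = InvRound(s_4, k_3) = 0x8873AF
s_6 = InvRound(s_5, k_2) = 0xA4F887
s_7 = InvRound(s_6, k_1) = 0x9D9A4F
s_8 = InvRound(s_7, k_0) = 0x0EC9D9

0x0EC9D9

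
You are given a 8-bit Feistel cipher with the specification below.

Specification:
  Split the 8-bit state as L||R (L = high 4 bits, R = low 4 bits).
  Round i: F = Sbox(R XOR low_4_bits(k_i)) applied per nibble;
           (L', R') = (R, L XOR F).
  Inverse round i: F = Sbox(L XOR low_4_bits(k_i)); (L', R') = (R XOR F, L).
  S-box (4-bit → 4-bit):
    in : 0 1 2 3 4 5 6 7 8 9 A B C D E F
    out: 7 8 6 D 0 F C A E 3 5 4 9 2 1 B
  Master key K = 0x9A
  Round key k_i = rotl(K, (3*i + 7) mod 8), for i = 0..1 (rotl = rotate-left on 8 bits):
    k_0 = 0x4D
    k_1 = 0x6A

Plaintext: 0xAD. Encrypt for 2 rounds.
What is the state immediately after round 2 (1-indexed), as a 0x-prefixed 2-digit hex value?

0xD7

s_0 = plaintext = 0xAD
s_1 = Round(s_0, k_0) = 0xDD
s_2 = Round(s_1, k_1) = 0xD7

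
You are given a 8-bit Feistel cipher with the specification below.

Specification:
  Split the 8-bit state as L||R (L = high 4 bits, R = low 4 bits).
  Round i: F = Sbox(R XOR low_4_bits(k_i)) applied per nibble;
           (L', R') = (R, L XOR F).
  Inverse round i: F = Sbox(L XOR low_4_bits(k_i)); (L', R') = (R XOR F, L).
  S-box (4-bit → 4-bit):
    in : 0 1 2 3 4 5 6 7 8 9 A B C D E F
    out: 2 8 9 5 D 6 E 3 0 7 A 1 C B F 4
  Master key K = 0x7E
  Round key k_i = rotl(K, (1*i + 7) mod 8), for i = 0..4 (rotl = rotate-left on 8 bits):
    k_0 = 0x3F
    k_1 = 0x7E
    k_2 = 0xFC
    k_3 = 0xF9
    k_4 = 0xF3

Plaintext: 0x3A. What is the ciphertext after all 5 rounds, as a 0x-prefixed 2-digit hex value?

s_0 = plaintext = 0x3A
s_1 = Round(s_0, k_0) = 0xA5
s_2 = Round(s_1, k_1) = 0x5B
s_3 = Round(s_2, k_2) = 0xB6
s_4 = Round(s_3, k_3) = 0x6F
s_5 = Round(s_4, k_4) = 0xFA

0xFA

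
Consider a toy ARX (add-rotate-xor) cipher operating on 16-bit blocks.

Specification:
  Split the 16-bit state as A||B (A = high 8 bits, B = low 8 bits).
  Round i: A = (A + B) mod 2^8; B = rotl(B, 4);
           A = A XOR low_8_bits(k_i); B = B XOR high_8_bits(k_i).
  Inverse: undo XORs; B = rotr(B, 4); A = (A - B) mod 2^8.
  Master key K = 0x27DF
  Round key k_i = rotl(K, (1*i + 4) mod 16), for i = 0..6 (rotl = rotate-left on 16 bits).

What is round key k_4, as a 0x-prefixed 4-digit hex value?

K = 0x27DF
k_0 = rotl(K, (1*0+4) mod 16) = rotl(K, 4) = 0x7DF2
k_1 = rotl(K, (1*1+4) mod 16) = rotl(K, 5) = 0xFBE4
k_2 = rotl(K, (1*2+4) mod 16) = rotl(K, 6) = 0xF7C9
k_3 = rotl(K, (1*3+4) mod 16) = rotl(K, 7) = 0xEF93
k_4 = rotl(K, (1*4+4) mod 16) = rotl(K, 8) = 0xDF27

0xDF27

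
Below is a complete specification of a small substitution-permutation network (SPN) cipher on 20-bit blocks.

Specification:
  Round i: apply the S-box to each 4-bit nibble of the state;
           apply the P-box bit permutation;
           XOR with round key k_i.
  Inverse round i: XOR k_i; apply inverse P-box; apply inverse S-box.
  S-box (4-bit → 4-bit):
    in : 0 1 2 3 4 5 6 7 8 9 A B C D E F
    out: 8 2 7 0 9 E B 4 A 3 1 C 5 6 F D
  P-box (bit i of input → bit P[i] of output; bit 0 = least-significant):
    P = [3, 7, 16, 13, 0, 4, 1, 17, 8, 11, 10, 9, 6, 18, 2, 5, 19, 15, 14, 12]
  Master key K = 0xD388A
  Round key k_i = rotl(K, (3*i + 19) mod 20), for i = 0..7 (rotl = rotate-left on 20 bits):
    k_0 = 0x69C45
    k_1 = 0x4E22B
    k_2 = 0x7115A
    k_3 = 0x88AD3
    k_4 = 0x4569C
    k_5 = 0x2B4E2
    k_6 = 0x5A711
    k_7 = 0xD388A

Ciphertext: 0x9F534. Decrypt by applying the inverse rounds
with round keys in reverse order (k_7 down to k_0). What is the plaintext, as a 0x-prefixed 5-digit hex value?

0x01E76

s_0 = ciphertext = 0x9F534
s_1 = InvRound(s_0, k_7) = 0xD52D9
s_2 = InvRound(s_1, k_6) = 0xEAC36
s_3 = InvRound(s_2, k_5) = 0x42111
s_4 = InvRound(s_3, k_4) = 0xB7FA6
s_5 = InvRound(s_4, k_3) = 0x5FC6B
s_6 = InvRound(s_5, k_2) = 0xD0260
s_7 = InvRound(s_6, k_1) = 0x2A3CF
s_8 = InvRound(s_7, k_0) = 0x01E76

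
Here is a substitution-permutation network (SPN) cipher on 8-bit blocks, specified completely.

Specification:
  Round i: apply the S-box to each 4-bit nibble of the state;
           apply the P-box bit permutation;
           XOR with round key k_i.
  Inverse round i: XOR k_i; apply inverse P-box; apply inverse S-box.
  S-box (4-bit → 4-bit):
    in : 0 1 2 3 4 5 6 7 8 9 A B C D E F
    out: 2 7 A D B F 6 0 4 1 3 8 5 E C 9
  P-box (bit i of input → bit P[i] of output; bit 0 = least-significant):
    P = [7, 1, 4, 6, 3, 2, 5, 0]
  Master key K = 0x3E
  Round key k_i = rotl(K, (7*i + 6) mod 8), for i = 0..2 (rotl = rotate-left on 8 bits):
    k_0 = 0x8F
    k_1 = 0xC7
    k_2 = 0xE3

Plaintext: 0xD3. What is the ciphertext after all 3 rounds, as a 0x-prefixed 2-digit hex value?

s_0 = plaintext = 0xD3
s_1 = Round(s_0, k_0) = 0x7A
s_2 = Round(s_1, k_1) = 0x45
s_3 = Round(s_2, k_2) = 0x3C

0x3C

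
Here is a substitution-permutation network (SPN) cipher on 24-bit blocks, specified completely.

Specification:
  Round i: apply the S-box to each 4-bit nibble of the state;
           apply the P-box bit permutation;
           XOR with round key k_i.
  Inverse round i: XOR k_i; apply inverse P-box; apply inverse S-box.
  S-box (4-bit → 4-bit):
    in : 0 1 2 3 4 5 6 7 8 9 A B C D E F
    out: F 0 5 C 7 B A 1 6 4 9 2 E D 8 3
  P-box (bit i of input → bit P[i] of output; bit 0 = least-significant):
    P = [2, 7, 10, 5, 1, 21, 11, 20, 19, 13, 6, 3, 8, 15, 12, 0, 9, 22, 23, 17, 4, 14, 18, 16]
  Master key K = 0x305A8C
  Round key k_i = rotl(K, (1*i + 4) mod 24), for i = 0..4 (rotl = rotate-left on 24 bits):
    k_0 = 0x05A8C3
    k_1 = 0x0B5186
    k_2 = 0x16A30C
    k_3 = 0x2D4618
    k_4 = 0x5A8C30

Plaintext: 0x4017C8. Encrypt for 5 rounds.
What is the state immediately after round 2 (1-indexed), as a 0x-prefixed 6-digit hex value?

s_0 = plaintext = 0x4017C8
s_1 = Round(s_0, k_0) = 0xFBE653
s_2 = Round(s_1, k_1) = 0x7B35BD
s_3 = Round(s_2, k_2) = 0x7E9731
s_4 = Round(s_3, k_3) = 0x375E08
s_5 = Round(s_4, k_4) = 0x6F03BB

0x7B35BD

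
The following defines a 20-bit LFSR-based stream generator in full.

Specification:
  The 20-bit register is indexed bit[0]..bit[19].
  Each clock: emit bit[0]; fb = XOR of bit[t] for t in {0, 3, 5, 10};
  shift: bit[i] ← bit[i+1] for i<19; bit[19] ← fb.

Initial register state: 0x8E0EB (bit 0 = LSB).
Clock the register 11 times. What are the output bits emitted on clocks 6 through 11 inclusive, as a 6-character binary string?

111000

reg_0 = 0x8E0EB
clock 1: out=1, reg = 0xC7075
clock 2: out=1, reg = 0x6383A
clock 3: out=0, reg = 0x31C1D
clock 4: out=1, reg = 0x98E0E
clock 5: out=0, reg = 0x4C707
clock 6: out=1, reg = 0x26383
clock 7: out=1, reg = 0x931C1
clock 8: out=1, reg = 0xC98E0
clock 9: out=0, reg = 0xE4C70
clock 10: out=0, reg = 0x72638
clock 11: out=0, reg = 0xB931C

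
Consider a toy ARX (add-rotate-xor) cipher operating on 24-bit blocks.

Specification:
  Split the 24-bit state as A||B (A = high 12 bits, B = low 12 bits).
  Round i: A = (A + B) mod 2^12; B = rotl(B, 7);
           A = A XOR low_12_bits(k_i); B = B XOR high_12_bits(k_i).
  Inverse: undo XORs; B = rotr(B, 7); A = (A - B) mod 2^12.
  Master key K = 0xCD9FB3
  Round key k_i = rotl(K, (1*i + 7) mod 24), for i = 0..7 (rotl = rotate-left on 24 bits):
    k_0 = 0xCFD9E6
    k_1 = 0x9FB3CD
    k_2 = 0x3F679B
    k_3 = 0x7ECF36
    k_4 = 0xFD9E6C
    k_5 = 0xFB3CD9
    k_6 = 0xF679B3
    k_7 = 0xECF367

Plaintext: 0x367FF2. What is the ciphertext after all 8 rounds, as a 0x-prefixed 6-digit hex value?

s_0 = plaintext = 0x367FF2
s_1 = Round(s_0, k_0) = 0xABF582
s_2 = Round(s_1, k_1) = 0x38C8D7
s_3 = Round(s_2, k_2) = 0xBF8830
s_4 = Round(s_3, k_3) = 0xB1EFAD
s_5 = Round(s_4, k_4) = 0x4A7924
s_6 = Round(s_5, k_5) = 0x112DFA
s_7 = Round(s_6, k_6) = 0x6BF208
s_8 = Round(s_7, k_7) = 0xBA0ADF

0xBA0ADF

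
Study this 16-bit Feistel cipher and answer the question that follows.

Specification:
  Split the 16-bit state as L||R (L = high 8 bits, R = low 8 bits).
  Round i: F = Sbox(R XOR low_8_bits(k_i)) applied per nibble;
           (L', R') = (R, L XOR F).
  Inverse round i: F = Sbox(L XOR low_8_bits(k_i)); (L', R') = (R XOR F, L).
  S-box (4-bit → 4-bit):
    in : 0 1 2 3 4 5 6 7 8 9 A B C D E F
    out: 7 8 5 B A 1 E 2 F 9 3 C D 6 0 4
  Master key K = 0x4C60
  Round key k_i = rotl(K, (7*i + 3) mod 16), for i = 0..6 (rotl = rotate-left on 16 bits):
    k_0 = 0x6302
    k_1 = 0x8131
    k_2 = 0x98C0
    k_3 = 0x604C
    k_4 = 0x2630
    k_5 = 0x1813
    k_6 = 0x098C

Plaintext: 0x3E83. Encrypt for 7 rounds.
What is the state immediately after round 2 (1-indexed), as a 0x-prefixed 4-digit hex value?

0xC6C1

s_0 = plaintext = 0x3E83
s_1 = Round(s_0, k_0) = 0x83C6
s_2 = Round(s_1, k_1) = 0xC6C1
s_3 = Round(s_2, k_2) = 0xC1BE
s_4 = Round(s_3, k_3) = 0xBE84
s_5 = Round(s_4, k_4) = 0x8474
s_6 = Round(s_5, k_5) = 0x7466
s_7 = Round(s_6, k_6) = 0x6677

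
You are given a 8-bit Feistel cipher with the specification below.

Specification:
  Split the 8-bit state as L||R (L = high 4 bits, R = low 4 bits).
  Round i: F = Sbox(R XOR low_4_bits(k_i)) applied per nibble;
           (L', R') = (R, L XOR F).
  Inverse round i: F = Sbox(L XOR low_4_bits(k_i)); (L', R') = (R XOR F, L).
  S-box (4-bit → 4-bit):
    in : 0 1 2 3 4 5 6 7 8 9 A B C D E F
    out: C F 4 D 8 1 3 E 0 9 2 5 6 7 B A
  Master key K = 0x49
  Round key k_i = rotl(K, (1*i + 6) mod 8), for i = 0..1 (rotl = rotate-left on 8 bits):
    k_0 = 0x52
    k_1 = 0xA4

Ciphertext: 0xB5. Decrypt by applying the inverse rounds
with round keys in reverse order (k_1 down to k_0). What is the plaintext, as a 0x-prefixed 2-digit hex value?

s_0 = ciphertext = 0xB5
s_1 = InvRound(s_0, k_1) = 0xFB
s_2 = InvRound(s_1, k_0) = 0xCF

0xCF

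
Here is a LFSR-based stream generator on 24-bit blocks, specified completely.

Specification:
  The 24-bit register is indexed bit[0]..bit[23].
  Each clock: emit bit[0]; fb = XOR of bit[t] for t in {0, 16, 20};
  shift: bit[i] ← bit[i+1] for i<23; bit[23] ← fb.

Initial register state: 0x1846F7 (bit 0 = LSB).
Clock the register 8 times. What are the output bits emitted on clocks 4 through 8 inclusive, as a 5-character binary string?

reg_0 = 0x1846F7
clock 1: out=1, reg = 0x0C237B
clock 2: out=1, reg = 0x8611BD
clock 3: out=1, reg = 0xC308DE
clock 4: out=0, reg = 0xE1846F
clock 5: out=1, reg = 0x70C237
clock 6: out=1, reg = 0x38611B
clock 7: out=1, reg = 0x1C308D
clock 8: out=1, reg = 0x0E1846

01111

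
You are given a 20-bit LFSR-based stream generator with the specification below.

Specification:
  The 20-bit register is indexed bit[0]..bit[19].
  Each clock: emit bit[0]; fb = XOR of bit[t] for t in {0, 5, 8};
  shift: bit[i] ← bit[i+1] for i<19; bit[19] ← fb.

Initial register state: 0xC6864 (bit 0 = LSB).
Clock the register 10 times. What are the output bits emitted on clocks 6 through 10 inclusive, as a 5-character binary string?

11000

reg_0 = 0xC6864
clock 1: out=0, reg = 0xE3432
clock 2: out=0, reg = 0xF1A19
clock 3: out=1, reg = 0xF8D0C
clock 4: out=0, reg = 0xFC686
clock 5: out=0, reg = 0x7E343
clock 6: out=1, reg = 0x3F1A1
clock 7: out=1, reg = 0x9F8D0
clock 8: out=0, reg = 0x4FC68
clock 9: out=0, reg = 0xA7E34
clock 10: out=0, reg = 0xD3F1A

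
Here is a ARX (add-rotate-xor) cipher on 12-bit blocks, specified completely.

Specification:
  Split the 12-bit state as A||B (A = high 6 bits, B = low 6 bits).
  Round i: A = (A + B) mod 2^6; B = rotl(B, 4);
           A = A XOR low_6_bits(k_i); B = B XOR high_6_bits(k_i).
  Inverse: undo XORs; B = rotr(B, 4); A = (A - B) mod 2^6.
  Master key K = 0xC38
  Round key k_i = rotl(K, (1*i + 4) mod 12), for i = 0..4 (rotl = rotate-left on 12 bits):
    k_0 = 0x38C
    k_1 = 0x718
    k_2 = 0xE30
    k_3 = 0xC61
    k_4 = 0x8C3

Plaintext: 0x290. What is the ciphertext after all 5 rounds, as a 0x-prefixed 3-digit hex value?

s_0 = plaintext = 0x290
s_1 = Round(s_0, k_0) = 0x58A
s_2 = Round(s_1, k_1) = 0xE3E
s_3 = Round(s_2, k_2) = 0x197
s_4 = Round(s_3, k_3) = 0xF04
s_5 = Round(s_4, k_4) = 0x0E2

0x0E2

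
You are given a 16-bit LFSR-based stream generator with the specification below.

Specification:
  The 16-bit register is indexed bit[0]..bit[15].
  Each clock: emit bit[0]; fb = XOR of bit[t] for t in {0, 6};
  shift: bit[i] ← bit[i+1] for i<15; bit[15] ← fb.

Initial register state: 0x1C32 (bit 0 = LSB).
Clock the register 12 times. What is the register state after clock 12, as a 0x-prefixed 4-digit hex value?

0x4421

reg_0 = 0x1C32
clock 1: out=0, reg = 0x0E19
clock 2: out=1, reg = 0x870C
clock 3: out=0, reg = 0x4386
clock 4: out=0, reg = 0x21C3
clock 5: out=1, reg = 0x10E1
clock 6: out=1, reg = 0x0870
clock 7: out=0, reg = 0x8438
clock 8: out=0, reg = 0x421C
clock 9: out=0, reg = 0x210E
clock 10: out=0, reg = 0x1087
clock 11: out=1, reg = 0x8843
clock 12: out=1, reg = 0x4421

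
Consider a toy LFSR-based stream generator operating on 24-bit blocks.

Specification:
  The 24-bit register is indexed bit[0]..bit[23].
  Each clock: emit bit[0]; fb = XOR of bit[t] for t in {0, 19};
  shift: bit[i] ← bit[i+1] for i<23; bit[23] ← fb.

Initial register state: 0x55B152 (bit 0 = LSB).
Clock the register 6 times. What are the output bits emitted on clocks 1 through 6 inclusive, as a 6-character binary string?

010010

reg_0 = 0x55B152
clock 1: out=0, reg = 0x2AD8A9
clock 2: out=1, reg = 0x156C54
clock 3: out=0, reg = 0x0AB62A
clock 4: out=0, reg = 0x855B15
clock 5: out=1, reg = 0xC2AD8A
clock 6: out=0, reg = 0x6156C5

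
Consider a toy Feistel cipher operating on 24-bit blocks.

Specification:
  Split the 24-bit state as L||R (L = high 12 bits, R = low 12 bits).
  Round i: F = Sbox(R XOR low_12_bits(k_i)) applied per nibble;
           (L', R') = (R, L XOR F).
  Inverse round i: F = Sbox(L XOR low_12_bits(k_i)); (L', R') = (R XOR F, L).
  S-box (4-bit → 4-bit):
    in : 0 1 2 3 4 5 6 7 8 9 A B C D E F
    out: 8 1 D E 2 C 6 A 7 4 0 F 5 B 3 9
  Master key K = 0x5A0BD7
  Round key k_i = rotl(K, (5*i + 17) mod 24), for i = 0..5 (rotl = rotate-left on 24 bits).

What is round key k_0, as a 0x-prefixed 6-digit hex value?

K = 0x5A0BD7
k_0 = rotl(K, (5*0+17) mod 24) = rotl(K, 17) = 0xAEB417

0xAEB417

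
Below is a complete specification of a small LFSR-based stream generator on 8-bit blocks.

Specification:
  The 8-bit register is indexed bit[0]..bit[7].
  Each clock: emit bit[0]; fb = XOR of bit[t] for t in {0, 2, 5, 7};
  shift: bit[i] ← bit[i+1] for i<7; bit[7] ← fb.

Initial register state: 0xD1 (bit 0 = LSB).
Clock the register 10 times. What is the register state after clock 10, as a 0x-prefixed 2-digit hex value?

reg_0 = 0xD1
clock 1: out=1, reg = 0x68
clock 2: out=0, reg = 0xB4
clock 3: out=0, reg = 0xDA
clock 4: out=0, reg = 0xED
clock 5: out=1, reg = 0x76
clock 6: out=0, reg = 0x3B
clock 7: out=1, reg = 0x1D
clock 8: out=1, reg = 0x0E
clock 9: out=0, reg = 0x87
clock 10: out=1, reg = 0xC3

0xC3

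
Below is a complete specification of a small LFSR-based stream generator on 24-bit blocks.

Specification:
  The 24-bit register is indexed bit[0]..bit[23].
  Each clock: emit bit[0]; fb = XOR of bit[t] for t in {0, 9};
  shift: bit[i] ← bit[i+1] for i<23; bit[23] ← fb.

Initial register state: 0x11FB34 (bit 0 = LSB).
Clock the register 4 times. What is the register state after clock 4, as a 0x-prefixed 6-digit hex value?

0x911FB3

reg_0 = 0x11FB34
clock 1: out=0, reg = 0x88FD9A
clock 2: out=0, reg = 0x447ECD
clock 3: out=1, reg = 0x223F66
clock 4: out=0, reg = 0x911FB3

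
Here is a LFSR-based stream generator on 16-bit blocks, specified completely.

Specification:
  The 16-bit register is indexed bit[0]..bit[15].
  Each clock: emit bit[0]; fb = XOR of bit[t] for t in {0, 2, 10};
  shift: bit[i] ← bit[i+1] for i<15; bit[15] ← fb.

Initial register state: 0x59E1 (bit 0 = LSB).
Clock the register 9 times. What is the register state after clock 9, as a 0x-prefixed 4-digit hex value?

reg_0 = 0x59E1
clock 1: out=1, reg = 0xACF0
clock 2: out=0, reg = 0xD678
clock 3: out=0, reg = 0xEB3C
clock 4: out=0, reg = 0xF59E
clock 5: out=0, reg = 0x7ACF
clock 6: out=1, reg = 0x3D67
clock 7: out=1, reg = 0x9EB3
clock 8: out=1, reg = 0x4F59
clock 9: out=1, reg = 0x27AC

0x27AC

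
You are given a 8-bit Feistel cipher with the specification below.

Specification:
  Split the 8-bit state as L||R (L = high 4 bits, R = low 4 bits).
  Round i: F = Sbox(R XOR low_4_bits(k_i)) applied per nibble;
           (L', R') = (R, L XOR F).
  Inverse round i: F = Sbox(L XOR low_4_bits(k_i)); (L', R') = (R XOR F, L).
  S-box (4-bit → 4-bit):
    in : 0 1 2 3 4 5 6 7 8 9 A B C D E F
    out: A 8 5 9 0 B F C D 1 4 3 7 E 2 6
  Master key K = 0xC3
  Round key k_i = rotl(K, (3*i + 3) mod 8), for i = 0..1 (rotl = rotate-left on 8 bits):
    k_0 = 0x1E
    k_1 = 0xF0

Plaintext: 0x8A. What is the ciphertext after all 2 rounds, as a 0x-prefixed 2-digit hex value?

0x87

s_0 = plaintext = 0x8A
s_1 = Round(s_0, k_0) = 0xA8
s_2 = Round(s_1, k_1) = 0x87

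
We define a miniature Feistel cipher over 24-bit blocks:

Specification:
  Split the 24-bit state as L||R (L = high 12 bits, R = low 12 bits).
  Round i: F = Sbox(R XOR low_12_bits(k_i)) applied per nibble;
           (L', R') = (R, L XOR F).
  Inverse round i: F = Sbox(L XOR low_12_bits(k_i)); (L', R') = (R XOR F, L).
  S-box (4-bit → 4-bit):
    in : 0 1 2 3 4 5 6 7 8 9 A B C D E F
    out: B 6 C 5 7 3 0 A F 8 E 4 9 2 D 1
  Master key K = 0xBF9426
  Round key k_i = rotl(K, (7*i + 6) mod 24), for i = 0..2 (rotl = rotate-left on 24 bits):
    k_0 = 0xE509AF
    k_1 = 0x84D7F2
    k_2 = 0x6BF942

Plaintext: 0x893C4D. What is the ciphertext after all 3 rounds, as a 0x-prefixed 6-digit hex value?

s_0 = plaintext = 0x893C4D
s_1 = Round(s_0, k_0) = 0xC4DB4F
s_2 = Round(s_1, k_1) = 0xB4F50F
s_3 = Round(s_2, k_2) = 0x50F23D

0x50F23D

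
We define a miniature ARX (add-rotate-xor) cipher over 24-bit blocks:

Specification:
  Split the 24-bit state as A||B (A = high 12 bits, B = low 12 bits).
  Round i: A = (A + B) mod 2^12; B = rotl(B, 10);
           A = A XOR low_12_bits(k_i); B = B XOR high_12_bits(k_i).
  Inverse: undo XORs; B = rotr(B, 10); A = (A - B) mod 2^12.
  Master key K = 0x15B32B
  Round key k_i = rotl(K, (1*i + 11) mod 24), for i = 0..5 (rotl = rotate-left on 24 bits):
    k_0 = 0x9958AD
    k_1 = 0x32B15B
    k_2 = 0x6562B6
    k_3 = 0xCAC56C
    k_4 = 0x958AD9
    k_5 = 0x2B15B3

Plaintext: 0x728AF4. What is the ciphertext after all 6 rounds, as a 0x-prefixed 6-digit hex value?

0x5137A5

s_0 = plaintext = 0x728AF4
s_1 = Round(s_0, k_0) = 0xAB1B28
s_2 = Round(s_1, k_1) = 0x4821E1
s_3 = Round(s_2, k_2) = 0x4D522E
s_4 = Round(s_3, k_3) = 0x26F427
s_5 = Round(s_4, k_4) = 0xC4F451
s_6 = Round(s_5, k_5) = 0x5137A5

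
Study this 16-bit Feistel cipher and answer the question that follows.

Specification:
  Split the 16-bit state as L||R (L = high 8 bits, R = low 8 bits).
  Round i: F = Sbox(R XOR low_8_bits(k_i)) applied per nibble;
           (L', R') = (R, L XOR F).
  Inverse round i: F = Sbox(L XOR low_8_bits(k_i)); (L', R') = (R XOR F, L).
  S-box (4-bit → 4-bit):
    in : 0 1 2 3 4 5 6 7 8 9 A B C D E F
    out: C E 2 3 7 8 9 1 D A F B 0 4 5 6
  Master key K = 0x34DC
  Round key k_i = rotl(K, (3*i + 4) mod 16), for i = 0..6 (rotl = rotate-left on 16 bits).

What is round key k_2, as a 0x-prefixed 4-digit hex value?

K = 0x34DC
k_0 = rotl(K, (3*0+4) mod 16) = rotl(K, 4) = 0x4DC3
k_1 = rotl(K, (3*1+4) mod 16) = rotl(K, 7) = 0x6E1A
k_2 = rotl(K, (3*2+4) mod 16) = rotl(K, 10) = 0x70D3

0x70D3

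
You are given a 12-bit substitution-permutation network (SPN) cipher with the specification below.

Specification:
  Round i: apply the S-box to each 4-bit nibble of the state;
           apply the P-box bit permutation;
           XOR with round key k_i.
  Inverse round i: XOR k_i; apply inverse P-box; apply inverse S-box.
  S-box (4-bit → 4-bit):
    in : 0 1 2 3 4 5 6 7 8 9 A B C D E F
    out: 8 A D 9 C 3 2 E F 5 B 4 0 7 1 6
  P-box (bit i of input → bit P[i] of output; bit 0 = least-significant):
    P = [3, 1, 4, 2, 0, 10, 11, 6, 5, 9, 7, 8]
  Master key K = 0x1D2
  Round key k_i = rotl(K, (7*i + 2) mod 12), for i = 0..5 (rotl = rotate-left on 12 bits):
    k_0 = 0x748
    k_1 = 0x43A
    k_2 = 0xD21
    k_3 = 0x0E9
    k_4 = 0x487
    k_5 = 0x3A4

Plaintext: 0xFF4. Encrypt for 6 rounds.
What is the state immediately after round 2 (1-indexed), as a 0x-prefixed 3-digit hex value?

0x89B

s_0 = plaintext = 0xFF4
s_1 = Round(s_0, k_0) = 0x9DC
s_2 = Round(s_1, k_1) = 0x89B
s_3 = Round(s_2, k_2) = 0x690
s_4 = Round(s_3, k_3) = 0xAEC
s_5 = Round(s_4, k_4) = 0x7A6
s_6 = Round(s_5, k_5) = 0x467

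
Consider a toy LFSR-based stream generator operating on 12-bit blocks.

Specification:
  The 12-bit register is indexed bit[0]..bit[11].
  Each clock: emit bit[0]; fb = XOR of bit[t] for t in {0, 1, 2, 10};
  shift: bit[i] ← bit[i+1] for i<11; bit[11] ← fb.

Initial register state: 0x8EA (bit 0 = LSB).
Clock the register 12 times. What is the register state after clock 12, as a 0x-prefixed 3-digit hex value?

0x88B

reg_0 = 0x8EA
clock 1: out=0, reg = 0xC75
clock 2: out=1, reg = 0xE3A
clock 3: out=0, reg = 0x71D
clock 4: out=1, reg = 0xB8E
clock 5: out=0, reg = 0x5C7
clock 6: out=1, reg = 0x2E3
clock 7: out=1, reg = 0x171
clock 8: out=1, reg = 0x8B8
clock 9: out=0, reg = 0x45C
clock 10: out=0, reg = 0x22E
clock 11: out=0, reg = 0x117
clock 12: out=1, reg = 0x88B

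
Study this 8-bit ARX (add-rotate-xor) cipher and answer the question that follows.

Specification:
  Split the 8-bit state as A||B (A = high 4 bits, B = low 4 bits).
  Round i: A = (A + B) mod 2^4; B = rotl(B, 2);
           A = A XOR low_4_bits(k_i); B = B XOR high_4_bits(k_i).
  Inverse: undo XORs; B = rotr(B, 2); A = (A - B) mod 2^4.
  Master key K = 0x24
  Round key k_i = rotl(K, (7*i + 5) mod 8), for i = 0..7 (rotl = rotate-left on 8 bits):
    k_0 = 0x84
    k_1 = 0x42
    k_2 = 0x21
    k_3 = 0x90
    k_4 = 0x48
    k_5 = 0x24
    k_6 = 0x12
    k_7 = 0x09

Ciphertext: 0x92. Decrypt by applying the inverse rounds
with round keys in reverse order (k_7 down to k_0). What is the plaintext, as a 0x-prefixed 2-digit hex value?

0xA2

s_0 = ciphertext = 0x92
s_1 = InvRound(s_0, k_7) = 0x88
s_2 = InvRound(s_1, k_6) = 0x46
s_3 = InvRound(s_2, k_5) = 0xF1
s_4 = InvRound(s_3, k_4) = 0x25
s_5 = InvRound(s_4, k_3) = 0xF3
s_6 = InvRound(s_5, k_2) = 0xA4
s_7 = InvRound(s_6, k_1) = 0x80
s_8 = InvRound(s_7, k_0) = 0xA2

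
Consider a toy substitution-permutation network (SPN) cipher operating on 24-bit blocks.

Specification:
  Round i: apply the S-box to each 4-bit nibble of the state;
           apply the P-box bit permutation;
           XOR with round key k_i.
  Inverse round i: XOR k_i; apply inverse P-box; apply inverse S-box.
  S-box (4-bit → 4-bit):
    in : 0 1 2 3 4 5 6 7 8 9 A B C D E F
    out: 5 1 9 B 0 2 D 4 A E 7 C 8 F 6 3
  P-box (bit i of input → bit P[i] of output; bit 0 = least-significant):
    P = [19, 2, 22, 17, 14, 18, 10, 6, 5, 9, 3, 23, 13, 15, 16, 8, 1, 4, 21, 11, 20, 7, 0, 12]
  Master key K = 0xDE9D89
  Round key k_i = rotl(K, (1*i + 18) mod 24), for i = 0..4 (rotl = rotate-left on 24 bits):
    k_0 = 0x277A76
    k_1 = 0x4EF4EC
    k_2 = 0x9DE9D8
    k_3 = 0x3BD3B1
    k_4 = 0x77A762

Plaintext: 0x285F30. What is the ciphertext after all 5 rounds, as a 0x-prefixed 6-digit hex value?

s_0 = plaintext = 0x285F30
s_1 = Round(s_0, k_0) = 0x7BA006
s_2 = Round(s_1, k_1) = 0x2518C5
s_3 = Round(s_2, k_2) = 0x0DDB8C
s_4 = Round(s_3, k_3) = 0x8C7AEA
s_5 = Round(s_4, k_4) = 0x3AB9CE

0x3AB9CE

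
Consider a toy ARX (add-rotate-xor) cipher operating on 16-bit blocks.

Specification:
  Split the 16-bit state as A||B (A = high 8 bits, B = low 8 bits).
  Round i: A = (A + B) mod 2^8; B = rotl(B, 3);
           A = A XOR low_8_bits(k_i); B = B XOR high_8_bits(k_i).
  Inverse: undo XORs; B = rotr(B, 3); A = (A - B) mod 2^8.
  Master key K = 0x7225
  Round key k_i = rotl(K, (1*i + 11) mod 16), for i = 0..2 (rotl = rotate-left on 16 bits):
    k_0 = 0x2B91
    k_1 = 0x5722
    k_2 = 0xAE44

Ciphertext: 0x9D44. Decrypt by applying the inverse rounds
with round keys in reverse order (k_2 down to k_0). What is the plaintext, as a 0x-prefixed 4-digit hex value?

s_0 = ciphertext = 0x9D44
s_1 = InvRound(s_0, k_2) = 0x7C5D
s_2 = InvRound(s_1, k_1) = 0x1D41
s_3 = InvRound(s_2, k_0) = 0x3F4D

0x3F4D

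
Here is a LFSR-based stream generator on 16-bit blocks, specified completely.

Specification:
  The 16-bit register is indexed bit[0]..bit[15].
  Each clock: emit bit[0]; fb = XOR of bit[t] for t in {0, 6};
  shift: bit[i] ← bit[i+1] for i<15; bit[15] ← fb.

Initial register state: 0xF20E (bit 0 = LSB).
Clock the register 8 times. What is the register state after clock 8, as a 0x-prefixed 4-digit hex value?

0xC6F2

reg_0 = 0xF20E
clock 1: out=0, reg = 0x7907
clock 2: out=1, reg = 0xBC83
clock 3: out=1, reg = 0xDE41
clock 4: out=1, reg = 0x6F20
clock 5: out=0, reg = 0x3790
clock 6: out=0, reg = 0x1BC8
clock 7: out=0, reg = 0x8DE4
clock 8: out=0, reg = 0xC6F2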